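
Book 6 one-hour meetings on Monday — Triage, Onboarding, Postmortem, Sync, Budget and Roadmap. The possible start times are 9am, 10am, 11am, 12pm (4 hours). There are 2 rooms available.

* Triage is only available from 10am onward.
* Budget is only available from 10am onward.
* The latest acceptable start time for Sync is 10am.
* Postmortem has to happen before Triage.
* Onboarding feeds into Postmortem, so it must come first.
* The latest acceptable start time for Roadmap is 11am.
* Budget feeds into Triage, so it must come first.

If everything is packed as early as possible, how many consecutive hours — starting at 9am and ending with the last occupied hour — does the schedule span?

The precedence chain requires at least 3 distinct hours.
With at most 2 per hour and 6 meetings, at least 3 hours are needed.
3 works (last occupied hour: 11am): for example Budget=10am; Onboarding=9am; Triage=11am; Roadmap=11am; Postmortem=10am; Sync=9am.

3 hours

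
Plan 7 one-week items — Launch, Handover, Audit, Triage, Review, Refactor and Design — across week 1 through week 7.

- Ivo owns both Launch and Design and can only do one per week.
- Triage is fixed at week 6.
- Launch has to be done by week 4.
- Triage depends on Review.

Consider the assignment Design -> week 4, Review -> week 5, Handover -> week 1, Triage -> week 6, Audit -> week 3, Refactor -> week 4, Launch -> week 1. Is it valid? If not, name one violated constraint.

Valid

Ivo owns both Launch and Design and can only do one per week — holds.
Launch has to be done by week 4 — holds.
Triage depends on Review — holds.
Triage is fixed at week 6 — holds.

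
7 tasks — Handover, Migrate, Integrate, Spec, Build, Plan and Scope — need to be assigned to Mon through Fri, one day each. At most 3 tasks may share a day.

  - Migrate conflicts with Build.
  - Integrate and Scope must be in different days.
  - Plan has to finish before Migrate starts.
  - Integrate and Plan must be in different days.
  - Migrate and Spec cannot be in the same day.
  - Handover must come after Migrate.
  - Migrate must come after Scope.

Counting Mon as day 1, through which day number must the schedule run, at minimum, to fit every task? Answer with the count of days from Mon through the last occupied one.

3 days

The precedence chain requires at least 3 distinct days.
With at most 3 per day and 7 tasks, at least 3 days are needed.
3 works (last occupied day: Wed): for example Plan -> Mon, Spec -> Mon, Scope -> Mon, Integrate -> Tue, Build -> Wed, Handover -> Wed, Migrate -> Tue.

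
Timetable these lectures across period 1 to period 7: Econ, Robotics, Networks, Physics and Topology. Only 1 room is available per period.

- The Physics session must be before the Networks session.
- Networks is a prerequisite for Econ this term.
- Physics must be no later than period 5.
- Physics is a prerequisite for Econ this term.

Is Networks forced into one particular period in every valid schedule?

No

Networks can be period 2 (e.g. Topology in period 5, Physics in period 1, Networks in period 2, Econ in period 3, Robotics in period 4) or period 3 (e.g. Physics=period 1; Robotics=period 2; Topology=period 5; Econ=period 4; Networks=period 3).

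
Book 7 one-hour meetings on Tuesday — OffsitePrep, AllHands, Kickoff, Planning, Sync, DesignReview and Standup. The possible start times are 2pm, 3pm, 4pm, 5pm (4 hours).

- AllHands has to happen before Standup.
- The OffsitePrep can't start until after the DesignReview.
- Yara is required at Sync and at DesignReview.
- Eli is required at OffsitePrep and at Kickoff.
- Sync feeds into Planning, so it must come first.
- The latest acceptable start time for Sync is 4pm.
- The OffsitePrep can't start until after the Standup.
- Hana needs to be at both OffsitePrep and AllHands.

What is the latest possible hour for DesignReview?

Downstream work caps DesignReview at 4pm.
DesignReview at 4pm is achievable: Sync in 2pm; OffsitePrep in 5pm; Kickoff in 2pm; Planning in 3pm; DesignReview in 4pm; AllHands in 2pm; Standup in 3pm.

4pm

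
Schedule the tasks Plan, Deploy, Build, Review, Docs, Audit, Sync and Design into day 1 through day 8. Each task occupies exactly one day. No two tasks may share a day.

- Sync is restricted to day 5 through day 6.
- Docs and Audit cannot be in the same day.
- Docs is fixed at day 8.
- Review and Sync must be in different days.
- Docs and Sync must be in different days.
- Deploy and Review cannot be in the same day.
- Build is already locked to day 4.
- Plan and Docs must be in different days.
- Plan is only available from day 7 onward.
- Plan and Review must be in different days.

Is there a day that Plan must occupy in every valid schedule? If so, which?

day 7

Plan's window is day 7–day 8.
Docs is fixed at day 8, and Plan can't share a day with Docs.
So Plan must be day 7.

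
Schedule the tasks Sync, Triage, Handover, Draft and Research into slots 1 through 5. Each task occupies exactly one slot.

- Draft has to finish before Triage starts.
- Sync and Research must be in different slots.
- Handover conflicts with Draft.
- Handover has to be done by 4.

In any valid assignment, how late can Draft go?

4

Downstream work caps Draft at 4.
Draft at 4 is achievable: Handover=1, Research=2, Triage=5, Sync=1, Draft=4.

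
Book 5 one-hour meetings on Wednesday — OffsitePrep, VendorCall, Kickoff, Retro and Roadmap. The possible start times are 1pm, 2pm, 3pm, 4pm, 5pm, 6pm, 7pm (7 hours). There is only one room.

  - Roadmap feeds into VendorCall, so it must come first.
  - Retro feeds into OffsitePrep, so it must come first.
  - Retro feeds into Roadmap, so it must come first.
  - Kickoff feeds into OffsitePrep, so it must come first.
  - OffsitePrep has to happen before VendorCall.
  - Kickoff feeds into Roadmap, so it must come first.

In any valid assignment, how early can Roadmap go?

Precedence pushes Roadmap to at least 2pm; downstream work caps Roadmap at 6pm.
Roadmap at 3pm is achievable: Kickoff=1pm, VendorCall=5pm, Roadmap=3pm, OffsitePrep=4pm, Retro=2pm.
Nothing earlier works — the capacity limit rule out every hour before 3pm.

3pm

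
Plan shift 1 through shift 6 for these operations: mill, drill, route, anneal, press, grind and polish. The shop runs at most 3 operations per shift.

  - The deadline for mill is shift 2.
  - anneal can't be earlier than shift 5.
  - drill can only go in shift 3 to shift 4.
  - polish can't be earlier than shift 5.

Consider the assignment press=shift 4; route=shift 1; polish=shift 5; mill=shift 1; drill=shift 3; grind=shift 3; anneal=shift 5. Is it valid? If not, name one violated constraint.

drill can only go in shift 3 to shift 4 — holds.
anneal can't be earlier than shift 5 — holds.
polish can't be earlier than shift 5 — holds.
The shop runs at most 3 operations per shift — holds.
The deadline for mill is shift 2 — holds.

Yes, all constraints hold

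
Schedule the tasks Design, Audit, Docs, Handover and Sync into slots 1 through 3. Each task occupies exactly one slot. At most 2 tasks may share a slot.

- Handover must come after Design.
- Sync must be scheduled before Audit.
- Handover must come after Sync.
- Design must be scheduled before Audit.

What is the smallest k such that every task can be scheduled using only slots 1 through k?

3 slots

The precedence chain requires at least 2 distinct slots.
With at most 2 per slot and 5 tasks, at least 3 slots are needed.
3 works (last occupied slot: 3): for example Docs in 3; Sync in 1; Audit in 2; Design in 1; Handover in 2.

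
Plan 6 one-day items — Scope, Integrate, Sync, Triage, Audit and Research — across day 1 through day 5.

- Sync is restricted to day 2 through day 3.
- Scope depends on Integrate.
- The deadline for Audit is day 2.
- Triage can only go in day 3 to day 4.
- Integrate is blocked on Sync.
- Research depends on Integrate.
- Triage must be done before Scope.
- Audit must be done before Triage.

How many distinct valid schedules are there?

20

Splitting on Scope: it can be day 4 (4), day 5 (16). Listing each branch's schedules as (Integrate, Sync, Triage, Audit, Research) by day number:
Scope=day 4: (3,2,3,1,4) (3,2,3,1,5) (3,2,3,2,4) (3,2,3,2,5) — 4.
Scope=day 5: (3,2,3,1,4) (3,2,3,1,5) (3,2,3,2,4) (3,2,3,2,5) (3,2,4,1,4) (3,2,4,1,5) (3,2,4,2,4) (3,2,4,2,5) (4,2,3,1,5) (4,2,3,2,5) (4,2,4,1,5) (4,2,4,2,5) (4,3,3,1,5) (4,3,3,2,5) (4,3,4,1,5) (4,3,4,2,5) — 16.
Summing: 4 + 16 = 20.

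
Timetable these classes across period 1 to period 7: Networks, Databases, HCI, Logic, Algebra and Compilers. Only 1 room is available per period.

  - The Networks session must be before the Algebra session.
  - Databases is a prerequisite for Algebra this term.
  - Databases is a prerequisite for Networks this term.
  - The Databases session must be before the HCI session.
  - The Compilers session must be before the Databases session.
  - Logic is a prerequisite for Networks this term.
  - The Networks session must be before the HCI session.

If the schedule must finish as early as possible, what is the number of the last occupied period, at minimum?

The precedence chain requires at least 4 distinct periods.
With at most 1 per period and 6 classes, at least 6 periods are needed.
6 works (last occupied period: period 6): for example Algebra in period 6; Logic in period 3; Networks in period 4; Databases in period 2; HCI in period 5; Compilers in period 1.

period 6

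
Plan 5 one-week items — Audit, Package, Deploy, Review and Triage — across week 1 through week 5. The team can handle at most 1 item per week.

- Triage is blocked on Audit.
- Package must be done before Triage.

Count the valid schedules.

Splitting on Audit: it can be week 1 (12), week 2 (12), week 3 (10), week 4 (6). Listing each branch's schedules as (Package, Deploy, Review, Triage) by week number:
Audit=week 1: (2,3,4,5) (2,3,5,4) (2,4,3,5) (2,4,5,3) (2,5,3,4) (2,5,4,3) (3,2,4,5) (3,2,5,4) (3,4,2,5) (3,5,2,4) (4,2,3,5) (4,3,2,5) — 12.
Audit=week 2: (1,3,4,5) (1,3,5,4) (1,4,3,5) (1,4,5,3) (1,5,3,4) (1,5,4,3) (3,1,4,5) (3,1,5,4) (3,4,1,5) (3,5,1,4) (4,1,3,5) (4,3,1,5) — 12.
Audit=week 3: (1,2,4,5) (1,2,5,4) (1,4,2,5) (1,5,2,4) (2,1,4,5) (2,1,5,4) (2,4,1,5) (2,5,1,4) (4,1,2,5) (4,2,1,5) — 10.
Audit=week 4: (1,2,3,5) (1,3,2,5) (2,1,3,5) (2,3,1,5) (3,1,2,5) (3,2,1,5) — 6.
Summing: 12 + 12 + 10 + 6 = 40.

40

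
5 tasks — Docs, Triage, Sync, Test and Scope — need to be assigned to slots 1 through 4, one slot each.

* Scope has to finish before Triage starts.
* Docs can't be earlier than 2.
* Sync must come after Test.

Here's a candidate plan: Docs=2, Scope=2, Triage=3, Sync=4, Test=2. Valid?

Scope has to finish before Triage starts — holds.
Sync must come after Test — holds.
Docs can't be earlier than 2 — holds.

Yes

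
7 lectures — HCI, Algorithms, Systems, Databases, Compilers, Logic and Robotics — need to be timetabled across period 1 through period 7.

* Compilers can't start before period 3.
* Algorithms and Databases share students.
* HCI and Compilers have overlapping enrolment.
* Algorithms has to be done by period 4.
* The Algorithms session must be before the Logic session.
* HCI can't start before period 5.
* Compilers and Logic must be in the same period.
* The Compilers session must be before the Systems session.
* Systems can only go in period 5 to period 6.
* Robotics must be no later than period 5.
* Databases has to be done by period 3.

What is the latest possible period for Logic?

Logic must be in the same period as Compilers, which can't be before period 3, so Logic is at least period 3; Logic must be in the same period as Compilers, which can't be after period 5, so Logic is at most period 5.
Logic at period 5 is achievable: Systems -> period 6; Compilers -> period 5; Databases -> period 1; HCI -> period 6; Robotics -> period 1; Logic -> period 5; Algorithms -> period 2.

period 5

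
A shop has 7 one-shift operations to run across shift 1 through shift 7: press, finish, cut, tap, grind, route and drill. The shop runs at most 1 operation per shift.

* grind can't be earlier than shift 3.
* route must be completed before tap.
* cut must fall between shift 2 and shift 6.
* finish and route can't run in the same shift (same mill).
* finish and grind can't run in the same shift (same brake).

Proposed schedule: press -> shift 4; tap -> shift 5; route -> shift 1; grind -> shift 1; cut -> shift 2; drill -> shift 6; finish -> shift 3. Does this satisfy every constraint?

cut must fall between shift 2 and shift 6 — holds.
grind can't be earlier than shift 3 — violated.
finish and grind can't run in the same shift (same brake) — holds.
The shop runs at most 1 operation per shift — violated.
finish and route can't run in the same shift (same mill) — holds.
route must be completed before tap — holds.

Invalid. grind can't be earlier than shift 3.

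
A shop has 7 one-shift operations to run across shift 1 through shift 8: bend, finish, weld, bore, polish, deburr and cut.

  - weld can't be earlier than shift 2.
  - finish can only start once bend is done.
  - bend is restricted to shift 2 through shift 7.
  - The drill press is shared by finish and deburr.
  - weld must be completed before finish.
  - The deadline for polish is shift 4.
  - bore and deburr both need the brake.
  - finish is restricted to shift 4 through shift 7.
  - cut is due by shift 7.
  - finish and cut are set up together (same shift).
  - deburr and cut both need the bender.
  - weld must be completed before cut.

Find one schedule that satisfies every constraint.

weld -> shift 2, deburr -> shift 2, polish -> shift 1, finish -> shift 4, cut -> shift 4, bore -> shift 1, bend -> shift 2

Checking: bend(shift 2) before finish(shift 4); weld(shift 2) before finish(shift 4); weld(shift 2) before cut(shift 4); bore(shift 1) != deburr(shift 2); deburr(shift 2) != cut(shift 4); finish(shift 4) != deburr(shift 2); finish = cut = shift 4; finish=shift 4 in [shift 4,shift 7]; cut=shift 4 in [shift 1,shift 7]; bend=shift 2 in [shift 2,shift 7]; polish=shift 1 in [shift 1,shift 4]; weld=shift 2 in [shift 2,shift 8].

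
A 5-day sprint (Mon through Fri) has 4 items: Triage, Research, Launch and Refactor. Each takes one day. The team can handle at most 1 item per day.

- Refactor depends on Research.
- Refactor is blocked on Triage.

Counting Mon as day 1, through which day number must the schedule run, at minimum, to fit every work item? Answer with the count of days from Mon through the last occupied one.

The precedence chain requires at least 2 distinct days.
With at most 1 per day and 4 work items, at least 4 days are needed.
4 works (last occupied day: Thu): for example Launch in Thu, Triage in Mon, Refactor in Wed, Research in Tue.

4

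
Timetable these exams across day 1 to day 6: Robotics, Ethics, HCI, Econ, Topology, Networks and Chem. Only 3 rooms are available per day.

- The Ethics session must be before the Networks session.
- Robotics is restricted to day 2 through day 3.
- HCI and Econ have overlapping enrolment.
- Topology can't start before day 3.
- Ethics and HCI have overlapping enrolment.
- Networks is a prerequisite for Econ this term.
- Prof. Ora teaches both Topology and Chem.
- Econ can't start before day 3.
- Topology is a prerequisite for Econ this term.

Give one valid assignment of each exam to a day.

Topology=day 3; Chem=day 1; HCI=day 2; Econ=day 4; Ethics=day 1; Robotics=day 2; Networks=day 2

Checking: Networks(day 2) before Econ(day 4); Topology(day 3) before Econ(day 4); Ethics(day 1) before Networks(day 2); HCI(day 2) != Econ(day 4); Topology(day 3) != Chem(day 1); Ethics(day 1) != HCI(day 2); Econ=day 4 in [day 3,day 6]; Robotics=day 2 in [day 2,day 3]; Topology=day 3 in [day 3,day 6]; max 3 per day (cap 3).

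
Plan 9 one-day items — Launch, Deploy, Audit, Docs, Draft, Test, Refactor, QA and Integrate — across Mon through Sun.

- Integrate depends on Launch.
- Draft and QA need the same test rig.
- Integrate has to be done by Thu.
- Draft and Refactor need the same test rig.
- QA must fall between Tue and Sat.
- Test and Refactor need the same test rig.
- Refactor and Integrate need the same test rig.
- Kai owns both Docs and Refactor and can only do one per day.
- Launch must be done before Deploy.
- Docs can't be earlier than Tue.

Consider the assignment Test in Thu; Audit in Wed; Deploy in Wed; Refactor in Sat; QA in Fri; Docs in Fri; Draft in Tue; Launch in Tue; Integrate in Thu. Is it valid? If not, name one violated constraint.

Integrate has to be done by Thu — holds.
Test and Refactor need the same test rig — holds.
Draft and Refactor need the same test rig — holds.
Refactor and Integrate need the same test rig — holds.
Docs can't be earlier than Tue — holds.
Integrate depends on Launch — holds.
Launch must be done before Deploy — holds.
Draft and QA need the same test rig — holds.
QA must fall between Tue and Sat — holds.
Kai owns both Docs and Refactor and can only do one per day — holds.

Yes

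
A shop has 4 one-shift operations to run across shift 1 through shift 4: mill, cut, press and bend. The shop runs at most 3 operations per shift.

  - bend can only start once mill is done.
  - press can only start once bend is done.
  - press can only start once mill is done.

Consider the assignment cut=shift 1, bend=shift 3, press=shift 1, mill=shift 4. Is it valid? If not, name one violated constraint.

press can only start once bend is done — violated.
press can only start once mill is done — violated.
The shop runs at most 3 operations per shift — holds.
bend can only start once mill is done — violated.

No. press can only start once mill is done is not satisfied.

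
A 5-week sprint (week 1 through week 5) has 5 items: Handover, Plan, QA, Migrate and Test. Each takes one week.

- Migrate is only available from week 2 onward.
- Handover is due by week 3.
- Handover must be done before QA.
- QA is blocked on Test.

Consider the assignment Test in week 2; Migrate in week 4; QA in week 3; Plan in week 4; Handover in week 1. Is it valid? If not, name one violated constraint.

Yes

Handover must be done before QA — holds.
Handover is due by week 3 — holds.
QA is blocked on Test — holds.
Migrate is only available from week 2 onward — holds.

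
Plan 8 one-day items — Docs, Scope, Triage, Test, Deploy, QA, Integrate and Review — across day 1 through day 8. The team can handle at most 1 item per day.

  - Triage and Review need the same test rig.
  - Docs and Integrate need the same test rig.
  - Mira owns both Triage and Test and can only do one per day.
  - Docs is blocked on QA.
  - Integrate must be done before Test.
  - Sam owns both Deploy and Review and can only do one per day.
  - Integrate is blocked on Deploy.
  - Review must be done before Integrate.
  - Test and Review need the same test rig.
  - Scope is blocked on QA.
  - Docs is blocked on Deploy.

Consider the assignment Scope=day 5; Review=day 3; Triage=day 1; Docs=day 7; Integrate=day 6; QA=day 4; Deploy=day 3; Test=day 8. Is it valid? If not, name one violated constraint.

Docs is blocked on QA — holds.
Sam owns both Deploy and Review and can only do one per day — violated.
Integrate must be done before Test — holds.
Review must be done before Integrate — holds.
Test and Review need the same test rig — holds.
Docs and Integrate need the same test rig — holds.
Docs is blocked on Deploy — holds.
Triage and Review need the same test rig — holds.
The team can handle at most 1 item per day — violated.
Mira owns both Triage and Test and can only do one per day — holds.
Integrate is blocked on Deploy — holds.
Scope is blocked on QA — holds.

Invalid. Sam owns both Deploy and Review and can only do one per day.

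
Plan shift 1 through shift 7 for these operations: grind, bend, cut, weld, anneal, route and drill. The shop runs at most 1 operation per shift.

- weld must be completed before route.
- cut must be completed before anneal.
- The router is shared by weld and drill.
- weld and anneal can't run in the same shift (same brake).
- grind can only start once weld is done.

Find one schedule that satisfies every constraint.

grind in shift 2; weld in shift 1; anneal in shift 4; cut in shift 3; bend in shift 6; drill in shift 7; route in shift 5

Checking: weld(shift 1) before route(shift 5); weld(shift 1) before grind(shift 2); cut(shift 3) before anneal(shift 4); weld(shift 1) != drill(shift 7); weld(shift 1) != anneal(shift 4); max 1 per shift (cap 1).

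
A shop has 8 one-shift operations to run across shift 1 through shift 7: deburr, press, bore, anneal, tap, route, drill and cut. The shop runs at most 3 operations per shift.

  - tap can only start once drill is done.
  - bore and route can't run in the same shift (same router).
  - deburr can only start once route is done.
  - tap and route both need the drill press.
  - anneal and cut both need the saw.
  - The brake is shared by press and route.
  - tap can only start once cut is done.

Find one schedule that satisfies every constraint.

tap in shift 2; deburr in shift 2; drill in shift 1; bore in shift 3; cut in shift 1; route in shift 1; press in shift 2; anneal in shift 3

Checking: drill(shift 1) before tap(shift 2); route(shift 1) before deburr(shift 2); cut(shift 1) before tap(shift 2); tap(shift 2) != route(shift 1); bore(shift 3) != route(shift 1); anneal(shift 3) != cut(shift 1); press(shift 2) != route(shift 1); max 3 per shift (cap 3).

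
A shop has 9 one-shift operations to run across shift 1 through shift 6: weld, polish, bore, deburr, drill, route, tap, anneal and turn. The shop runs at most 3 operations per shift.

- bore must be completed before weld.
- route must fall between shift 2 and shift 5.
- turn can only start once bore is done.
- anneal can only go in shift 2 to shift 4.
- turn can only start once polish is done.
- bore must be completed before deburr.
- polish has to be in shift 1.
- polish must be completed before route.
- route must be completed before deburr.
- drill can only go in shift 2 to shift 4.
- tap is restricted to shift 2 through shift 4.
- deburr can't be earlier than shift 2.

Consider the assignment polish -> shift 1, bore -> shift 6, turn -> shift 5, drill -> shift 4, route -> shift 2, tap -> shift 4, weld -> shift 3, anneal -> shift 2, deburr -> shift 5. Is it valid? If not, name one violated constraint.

bore must be completed before deburr — violated.
anneal can only go in shift 2 to shift 4 — holds.
deburr can't be earlier than shift 2 — holds.
route must fall between shift 2 and shift 5 — holds.
polish must be completed before route — holds.
turn can only start once bore is done — violated.
tap is restricted to shift 2 through shift 4 — holds.
polish has to be in shift 1 — holds.
turn can only start once polish is done — holds.
The shop runs at most 3 operations per shift — holds.
drill can only go in shift 2 to shift 4 — holds.
route must be completed before deburr — holds.
bore must be completed before weld — violated.

Invalid. bore must be completed before weld.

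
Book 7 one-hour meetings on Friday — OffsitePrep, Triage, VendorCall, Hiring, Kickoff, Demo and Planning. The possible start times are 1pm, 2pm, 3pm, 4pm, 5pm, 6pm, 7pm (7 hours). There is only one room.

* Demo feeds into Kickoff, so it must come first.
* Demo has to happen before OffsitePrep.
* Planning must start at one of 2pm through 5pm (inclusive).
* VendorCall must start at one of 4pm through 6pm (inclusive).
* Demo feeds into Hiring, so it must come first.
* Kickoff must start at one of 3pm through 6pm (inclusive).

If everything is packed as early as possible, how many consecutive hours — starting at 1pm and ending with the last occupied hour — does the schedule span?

7 hours

The precedence chain requires at least 2 distinct hours.
With at most 1 per hour and 7 meetings, at least 7 hours are needed.
VendorCall can't be placed before 4pm — that is hour 4 counting from 1pm — so the schedule must run through at least 4 hours.
7 works (last occupied hour: 7pm): for example Kickoff -> 3pm, OffsitePrep -> 5pm, Planning -> 2pm, Hiring -> 6pm, VendorCall -> 4pm, Triage -> 7pm, Demo -> 1pm.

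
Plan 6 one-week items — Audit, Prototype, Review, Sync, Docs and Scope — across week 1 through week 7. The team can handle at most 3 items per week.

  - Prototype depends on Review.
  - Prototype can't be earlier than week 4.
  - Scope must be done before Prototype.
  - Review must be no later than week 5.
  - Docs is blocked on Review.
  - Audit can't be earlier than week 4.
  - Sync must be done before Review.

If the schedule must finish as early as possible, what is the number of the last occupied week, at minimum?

The precedence chain requires at least 3 distinct weeks.
With at most 3 per week and 6 tasks, at least 2 weeks are needed.
Audit can't be placed before week 4, so the schedule must run through at least week 4.
4 works (last occupied week: week 4): for example Docs -> week 3, Audit -> week 4, Sync -> week 1, Prototype -> week 4, Scope -> week 1, Review -> week 2.

4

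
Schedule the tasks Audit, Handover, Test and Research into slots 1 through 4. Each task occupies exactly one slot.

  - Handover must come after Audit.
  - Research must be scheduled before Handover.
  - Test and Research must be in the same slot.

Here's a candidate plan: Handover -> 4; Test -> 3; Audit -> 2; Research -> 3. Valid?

Handover must come after Audit — holds.
Research must be scheduled before Handover — holds.
Test and Research must be in the same slot — holds.

Yes, all constraints hold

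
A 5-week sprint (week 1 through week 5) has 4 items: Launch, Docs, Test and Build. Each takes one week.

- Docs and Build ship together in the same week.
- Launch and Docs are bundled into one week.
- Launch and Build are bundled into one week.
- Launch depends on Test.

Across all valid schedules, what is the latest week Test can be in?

week 4

Downstream work caps Test at week 4.
Test at week 4 is achievable: Launch=week 5; Docs=week 5; Build=week 5; Test=week 4.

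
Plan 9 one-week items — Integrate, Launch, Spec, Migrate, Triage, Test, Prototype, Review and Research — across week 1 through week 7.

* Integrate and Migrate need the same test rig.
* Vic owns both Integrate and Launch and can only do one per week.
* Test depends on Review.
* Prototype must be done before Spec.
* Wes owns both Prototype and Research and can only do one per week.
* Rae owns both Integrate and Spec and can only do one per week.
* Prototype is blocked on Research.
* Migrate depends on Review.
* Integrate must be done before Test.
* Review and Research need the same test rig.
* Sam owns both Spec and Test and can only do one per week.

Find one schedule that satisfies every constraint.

Triage in week 1; Research in week 2; Integrate in week 1; Review in week 1; Spec in week 4; Prototype in week 3; Migrate in week 2; Test in week 2; Launch in week 2

Checking: Integrate(week 1) before Test(week 2); Review(week 1) before Test(week 2); Prototype(week 3) before Spec(week 4); Research(week 2) before Prototype(week 3); Review(week 1) before Migrate(week 2); Spec(week 4) != Test(week 2); Integrate(week 1) != Migrate(week 2); Prototype(week 3) != Research(week 2); Review(week 1) != Research(week 2); Integrate(week 1) != Launch(week 2); Integrate(week 1) != Spec(week 4).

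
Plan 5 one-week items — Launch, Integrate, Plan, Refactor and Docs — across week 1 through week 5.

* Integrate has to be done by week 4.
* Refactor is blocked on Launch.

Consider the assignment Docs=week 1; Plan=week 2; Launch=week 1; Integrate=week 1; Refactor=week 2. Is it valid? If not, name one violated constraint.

Refactor is blocked on Launch — holds.
Integrate has to be done by week 4 — holds.

Valid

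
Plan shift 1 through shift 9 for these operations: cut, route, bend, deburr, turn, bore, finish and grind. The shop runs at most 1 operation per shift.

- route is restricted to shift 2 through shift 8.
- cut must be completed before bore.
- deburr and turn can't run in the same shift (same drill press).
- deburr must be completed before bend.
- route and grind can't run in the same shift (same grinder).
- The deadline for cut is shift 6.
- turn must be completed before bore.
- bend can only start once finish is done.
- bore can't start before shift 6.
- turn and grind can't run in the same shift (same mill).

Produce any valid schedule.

cut=shift 1, bend=shift 7, grind=shift 8, deburr=shift 3, finish=shift 5, bore=shift 6, route=shift 2, turn=shift 4

Checking: deburr(shift 3) before bend(shift 7); turn(shift 4) before bore(shift 6); cut(shift 1) before bore(shift 6); finish(shift 5) before bend(shift 7); turn(shift 4) != grind(shift 8); deburr(shift 3) != turn(shift 4); route(shift 2) != grind(shift 8); bore=shift 6 in [shift 6,shift 9]; cut=shift 1 in [shift 1,shift 6]; route=shift 2 in [shift 2,shift 8]; max 1 per shift (cap 1).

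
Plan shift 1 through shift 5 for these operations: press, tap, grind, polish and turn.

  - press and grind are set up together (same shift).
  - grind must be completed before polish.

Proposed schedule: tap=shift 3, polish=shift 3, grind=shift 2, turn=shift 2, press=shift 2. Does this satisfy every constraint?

grind must be completed before polish — holds.
press and grind are set up together (same shift) — holds.

Valid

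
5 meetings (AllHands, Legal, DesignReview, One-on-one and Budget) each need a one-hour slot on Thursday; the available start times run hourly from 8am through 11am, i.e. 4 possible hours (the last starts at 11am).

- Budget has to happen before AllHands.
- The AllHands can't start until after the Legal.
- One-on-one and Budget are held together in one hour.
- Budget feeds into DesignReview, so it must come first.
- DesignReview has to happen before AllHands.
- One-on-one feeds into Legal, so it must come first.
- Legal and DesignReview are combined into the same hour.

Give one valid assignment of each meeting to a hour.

DesignReview=9am, AllHands=10am, Budget=8am, One-on-one=8am, Legal=9am

Checking: DesignReview(9am) before AllHands(10am); Budget(8am) before DesignReview(9am); Legal(9am) before AllHands(10am); Budget(8am) before AllHands(10am); One-on-one(8am) before Legal(9am); One-on-one = Budget = 8am; Legal = DesignReview = 9am.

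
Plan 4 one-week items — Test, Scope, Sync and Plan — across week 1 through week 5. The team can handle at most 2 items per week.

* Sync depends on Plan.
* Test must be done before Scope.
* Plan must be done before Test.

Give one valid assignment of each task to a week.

Scope in week 3; Test in week 2; Sync in week 2; Plan in week 1

Checking: Plan(week 1) before Test(week 2); Plan(week 1) before Sync(week 2); Test(week 2) before Scope(week 3); max 2 per week (cap 2).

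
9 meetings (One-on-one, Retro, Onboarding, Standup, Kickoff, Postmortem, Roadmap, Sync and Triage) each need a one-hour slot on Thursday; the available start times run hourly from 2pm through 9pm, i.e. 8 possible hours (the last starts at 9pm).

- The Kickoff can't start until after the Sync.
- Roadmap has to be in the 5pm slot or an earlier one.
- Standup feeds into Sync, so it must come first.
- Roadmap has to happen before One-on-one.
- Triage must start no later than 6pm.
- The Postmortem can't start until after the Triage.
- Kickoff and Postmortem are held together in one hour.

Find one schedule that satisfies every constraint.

Sync in 3pm, Kickoff in 4pm, Retro in 2pm, Triage in 2pm, Postmortem in 4pm, Roadmap in 2pm, Standup in 2pm, Onboarding in 2pm, One-on-one in 3pm

Checking: Triage(2pm) before Postmortem(4pm); Standup(2pm) before Sync(3pm); Roadmap(2pm) before One-on-one(3pm); Sync(3pm) before Kickoff(4pm); Kickoff = Postmortem = 4pm; Roadmap=2pm in [2pm,5pm]; Triage=2pm in [2pm,6pm].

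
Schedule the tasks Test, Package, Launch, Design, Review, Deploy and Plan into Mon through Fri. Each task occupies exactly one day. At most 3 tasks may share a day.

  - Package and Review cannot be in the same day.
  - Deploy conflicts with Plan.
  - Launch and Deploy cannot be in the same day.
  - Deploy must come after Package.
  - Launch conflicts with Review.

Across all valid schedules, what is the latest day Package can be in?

Thu

Downstream work caps Package at Thu.
Package at Thu is achievable: Deploy=Fri; Review=Tue; Test=Mon; Package=Thu; Launch=Mon; Plan=Tue; Design=Mon.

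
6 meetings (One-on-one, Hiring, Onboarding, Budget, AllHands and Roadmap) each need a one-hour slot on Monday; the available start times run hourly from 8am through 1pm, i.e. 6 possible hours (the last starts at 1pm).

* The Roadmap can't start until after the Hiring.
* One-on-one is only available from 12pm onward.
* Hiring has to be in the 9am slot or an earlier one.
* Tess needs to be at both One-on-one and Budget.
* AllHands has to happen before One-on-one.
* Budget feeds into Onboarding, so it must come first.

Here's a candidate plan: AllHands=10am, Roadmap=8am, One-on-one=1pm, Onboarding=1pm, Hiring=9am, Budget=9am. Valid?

No — it violates: The Roadmap can't start until after the Hiring

Hiring has to be in the 9am slot or an earlier one — holds.
Budget feeds into Onboarding, so it must come first — holds.
The Roadmap can't start until after the Hiring — violated.
Tess needs to be at both One-on-one and Budget — holds.
AllHands has to happen before One-on-one — holds.
One-on-one is only available from 12pm onward — holds.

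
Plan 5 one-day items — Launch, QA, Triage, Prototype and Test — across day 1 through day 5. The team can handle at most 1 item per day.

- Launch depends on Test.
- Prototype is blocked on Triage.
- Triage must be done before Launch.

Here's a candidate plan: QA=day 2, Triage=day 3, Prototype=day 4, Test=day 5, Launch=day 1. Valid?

No — it violates: Launch depends on Test

Triage must be done before Launch — violated.
Launch depends on Test — violated.
The team can handle at most 1 item per day — holds.
Prototype is blocked on Triage — holds.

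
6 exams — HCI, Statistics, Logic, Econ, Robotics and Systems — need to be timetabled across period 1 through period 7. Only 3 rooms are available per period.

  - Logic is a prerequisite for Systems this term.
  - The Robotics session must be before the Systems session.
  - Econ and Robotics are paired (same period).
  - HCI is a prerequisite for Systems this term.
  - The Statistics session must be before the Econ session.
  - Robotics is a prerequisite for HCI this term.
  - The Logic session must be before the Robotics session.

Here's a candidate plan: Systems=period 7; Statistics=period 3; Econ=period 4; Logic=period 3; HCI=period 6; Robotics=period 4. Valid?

Robotics is a prerequisite for HCI this term — holds.
The Robotics session must be before the Systems session — holds.
The Logic session must be before the Robotics session — holds.
HCI is a prerequisite for Systems this term — holds.
Econ and Robotics are paired (same period) — holds.
Only 3 rooms are available per period — holds.
The Statistics session must be before the Econ session — holds.
Logic is a prerequisite for Systems this term — holds.

Yes, all constraints hold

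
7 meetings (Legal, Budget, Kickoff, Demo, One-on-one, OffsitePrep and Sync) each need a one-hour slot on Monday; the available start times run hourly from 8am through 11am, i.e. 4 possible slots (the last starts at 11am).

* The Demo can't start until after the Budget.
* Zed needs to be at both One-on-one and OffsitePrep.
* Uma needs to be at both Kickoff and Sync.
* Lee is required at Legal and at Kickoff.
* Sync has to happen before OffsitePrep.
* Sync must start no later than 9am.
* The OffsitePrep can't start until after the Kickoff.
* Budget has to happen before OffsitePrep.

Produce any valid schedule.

Budget=8am; Demo=9am; OffsitePrep=10am; One-on-one=8am; Kickoff=9am; Legal=8am; Sync=8am

Checking: Sync(8am) before OffsitePrep(10am); Kickoff(9am) before OffsitePrep(10am); Budget(8am) before OffsitePrep(10am); Budget(8am) before Demo(9am); One-on-one(8am) != OffsitePrep(10am); Kickoff(9am) != Sync(8am); Legal(8am) != Kickoff(9am); Sync=8am in [8am,9am].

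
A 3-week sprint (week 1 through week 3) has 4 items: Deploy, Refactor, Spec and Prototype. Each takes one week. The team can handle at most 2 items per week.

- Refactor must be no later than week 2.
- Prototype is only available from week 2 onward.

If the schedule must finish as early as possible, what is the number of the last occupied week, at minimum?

With at most 2 per week and 4 tasks, at least 2 weeks are needed.
Prototype can't be placed before week 2, so the schedule must run through at least week 2.
2 works (last occupied week: week 2): for example Spec -> week 2, Prototype -> week 2, Deploy -> week 1, Refactor -> week 1.

2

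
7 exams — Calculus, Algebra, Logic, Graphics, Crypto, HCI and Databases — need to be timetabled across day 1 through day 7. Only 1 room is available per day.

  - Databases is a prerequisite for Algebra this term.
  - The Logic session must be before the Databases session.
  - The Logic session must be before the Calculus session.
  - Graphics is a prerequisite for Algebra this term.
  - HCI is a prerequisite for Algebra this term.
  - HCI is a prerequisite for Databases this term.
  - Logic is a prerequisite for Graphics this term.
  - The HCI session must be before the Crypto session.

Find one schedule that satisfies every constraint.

HCI in day 2, Crypto in day 7, Databases in day 3, Calculus in day 6, Logic in day 1, Algebra in day 5, Graphics in day 4

Checking: HCI(day 2) before Crypto(day 7); Logic(day 1) before Graphics(day 4); Graphics(day 4) before Algebra(day 5); Databases(day 3) before Algebra(day 5); HCI(day 2) before Algebra(day 5); Logic(day 1) before Databases(day 3); Logic(day 1) before Calculus(day 6); HCI(day 2) before Databases(day 3); max 1 per day (cap 1).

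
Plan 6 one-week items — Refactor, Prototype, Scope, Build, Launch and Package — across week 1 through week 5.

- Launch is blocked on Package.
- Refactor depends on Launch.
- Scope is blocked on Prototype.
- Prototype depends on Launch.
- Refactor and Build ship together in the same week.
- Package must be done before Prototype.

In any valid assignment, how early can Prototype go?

week 3

Precedence pushes Prototype to at least week 3; downstream work caps Prototype at week 4.
Prototype at week 3 is achievable: Launch=week 2; Scope=week 4; Refactor=week 3; Package=week 1; Build=week 3; Prototype=week 3.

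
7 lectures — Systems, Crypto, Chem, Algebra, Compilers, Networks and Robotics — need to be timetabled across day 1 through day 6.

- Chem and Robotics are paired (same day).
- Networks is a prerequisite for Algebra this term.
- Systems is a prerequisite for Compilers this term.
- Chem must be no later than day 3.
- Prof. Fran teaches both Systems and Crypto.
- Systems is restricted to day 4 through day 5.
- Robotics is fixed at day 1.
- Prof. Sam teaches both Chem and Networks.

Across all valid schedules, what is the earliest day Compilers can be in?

day 5

Precedence pushes Compilers to at least day 5.
Compilers at day 5 is achievable: Crypto in day 1, Chem in day 1, Algebra in day 3, Networks in day 2, Robotics in day 1, Systems in day 4, Compilers in day 5.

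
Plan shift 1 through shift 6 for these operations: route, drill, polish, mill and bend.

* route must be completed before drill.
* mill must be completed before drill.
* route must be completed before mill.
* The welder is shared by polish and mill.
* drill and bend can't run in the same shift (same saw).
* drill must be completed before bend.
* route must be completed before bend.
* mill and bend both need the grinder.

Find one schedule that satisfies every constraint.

mill in shift 2, polish in shift 1, route in shift 1, drill in shift 3, bend in shift 4

Checking: drill(shift 3) before bend(shift 4); route(shift 1) before bend(shift 4); route(shift 1) before mill(shift 2); mill(shift 2) before drill(shift 3); route(shift 1) before drill(shift 3); drill(shift 3) != bend(shift 4); mill(shift 2) != bend(shift 4); polish(shift 1) != mill(shift 2).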